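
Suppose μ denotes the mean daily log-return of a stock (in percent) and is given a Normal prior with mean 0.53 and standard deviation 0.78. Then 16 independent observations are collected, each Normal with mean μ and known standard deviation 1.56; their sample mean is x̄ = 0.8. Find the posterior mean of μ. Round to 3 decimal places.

Posterior mean ≈ 0.746

Prior precision 1/τ₀² = 1/0.78² = 1.64366; data precision n/σ² = 16/1.56² = 6.57462.
Posterior precision = 1.64366 + 6.57462 = 8.21828.
Posterior mean = (1.64366·0.53 + 6.57462·0.8) / 8.21828 = 0.746.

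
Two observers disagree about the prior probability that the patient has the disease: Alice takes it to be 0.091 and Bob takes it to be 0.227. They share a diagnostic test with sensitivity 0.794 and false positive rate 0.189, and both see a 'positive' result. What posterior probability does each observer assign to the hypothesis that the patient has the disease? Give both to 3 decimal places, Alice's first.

P('+'|H) = 0.794, P('+'|¬H) = 0.189.
Alice: numerator 0.794·0.091 = 0.072254; evidence = 0.072254+0.189·0.909 = 0.24406; posterior = 0.296.
Bob: numerator 0.794·0.227 = 0.18024; evidence = 0.18024+0.189·0.773 = 0.32634; posterior = 0.552.

Alice: 0.296; Bob: 0.552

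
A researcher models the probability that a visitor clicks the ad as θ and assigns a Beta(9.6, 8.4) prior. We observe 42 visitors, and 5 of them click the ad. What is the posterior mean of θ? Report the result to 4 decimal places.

Posterior mean ≈ 0.2433

The binomial likelihood is conjugate to the Beta prior: with 5 successes and 37 failures, the posterior is Beta(9.6+5, 8.4+37) = Beta(14.6, 45.4).
E[θ | data] = 14.6/(14.6+45.4) = 0.2433.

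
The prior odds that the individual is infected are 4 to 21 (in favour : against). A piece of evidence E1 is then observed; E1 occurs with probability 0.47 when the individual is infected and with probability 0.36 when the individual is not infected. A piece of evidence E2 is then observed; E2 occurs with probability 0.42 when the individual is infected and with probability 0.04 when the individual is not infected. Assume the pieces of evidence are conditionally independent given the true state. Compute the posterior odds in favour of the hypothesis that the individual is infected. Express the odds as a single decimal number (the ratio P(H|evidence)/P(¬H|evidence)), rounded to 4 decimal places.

Posterior odds ≈ 2.6111

Prior odds = 4/21 = 0.19048.
Likelihood ratio for E1 = 0.47/0.36 = 1.3056.
Likelihood ratio for E2 = 0.42/0.04 = 10.500.
Posterior odds = prior odds × LR₁ × LR₂ = 2.6111.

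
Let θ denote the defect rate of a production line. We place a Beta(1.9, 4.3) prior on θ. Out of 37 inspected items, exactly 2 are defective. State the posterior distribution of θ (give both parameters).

Observing 2 successes and 35 failures updates Beta(1.9, 4.3) by adding the success and failure counts to the two shape parameters: α = 1.9+2 = 3.9, β = 4.3+35 = 39.3.

Posterior: Beta(3.9, 39.3)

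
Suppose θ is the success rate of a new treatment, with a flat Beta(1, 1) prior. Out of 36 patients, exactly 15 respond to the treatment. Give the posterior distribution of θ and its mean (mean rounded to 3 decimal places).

Observing 15 successes and 21 failures updates Beta(1, 1) by adding the success and failure counts to the two shape parameters: α = 1+15 = 16, β = 1+21 = 22.
E[θ | data] = 16/(16+22) = 0.421.

Posterior: Beta(16, 22); mean ≈ 0.421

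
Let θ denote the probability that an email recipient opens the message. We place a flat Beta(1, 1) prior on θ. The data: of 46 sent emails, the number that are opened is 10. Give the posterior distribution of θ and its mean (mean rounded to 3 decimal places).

Posterior: Beta(11, 37); mean ≈ 0.229

The binomial likelihood is conjugate to the Beta prior: with 10 successes and 36 failures, the posterior is Beta(1+10, 1+36) = Beta(11, 37).
Posterior mean = α/(α+β) = 11/48 = 0.229.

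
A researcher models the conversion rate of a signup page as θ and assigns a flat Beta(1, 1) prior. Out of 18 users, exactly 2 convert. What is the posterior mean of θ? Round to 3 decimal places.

Observing 2 successes and 16 failures updates Beta(1, 1) by adding the success and failure counts to the two shape parameters: α = 1+2 = 3, β = 1+16 = 17.
Posterior mean = α/(α+β) = 3/20 = 0.150.

Posterior mean ≈ 0.150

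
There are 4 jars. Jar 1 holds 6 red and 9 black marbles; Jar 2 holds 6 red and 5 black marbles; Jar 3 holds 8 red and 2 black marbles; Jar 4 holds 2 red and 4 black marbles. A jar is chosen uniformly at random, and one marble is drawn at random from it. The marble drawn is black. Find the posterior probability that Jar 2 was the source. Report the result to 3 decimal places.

Posterior probability ≈ 0.237

Tabulate prior·likelihood by source: [1] prior 0.25, lik 0.6, product 0.1500; [2] prior 0.25, lik 0.4545, product 0.1136; [3] prior 0.25, lik 0.2, product 0.05000; [4] prior 0.25, lik 0.6667, product 0.1667.
Normalizing constant = 0.48030; the posterior for Jar 2 is its product over the sum, 0.1136/0.48030 = 0.237.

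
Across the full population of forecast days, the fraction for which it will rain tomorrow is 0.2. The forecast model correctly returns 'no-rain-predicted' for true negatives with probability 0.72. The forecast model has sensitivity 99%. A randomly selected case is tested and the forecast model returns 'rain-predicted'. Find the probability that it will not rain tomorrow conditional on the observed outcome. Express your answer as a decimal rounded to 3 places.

P(¬H | E) ≈ 0.531

Write H for 'it will rain tomorrow'. Prior odds H:¬H = 0.2/0.8 = 0.25000. For the 'rain-predicted' outcome, the likelihood ratio is 0.99/0.28 = 3.5357.
Posterior odds = 0.25000 × 3.5357 = 0.88393, so P(H|E) = 0.88393/(1+0.88393) = 0.469. Then P(¬H|E) = 1 − 0.469 = 0.531.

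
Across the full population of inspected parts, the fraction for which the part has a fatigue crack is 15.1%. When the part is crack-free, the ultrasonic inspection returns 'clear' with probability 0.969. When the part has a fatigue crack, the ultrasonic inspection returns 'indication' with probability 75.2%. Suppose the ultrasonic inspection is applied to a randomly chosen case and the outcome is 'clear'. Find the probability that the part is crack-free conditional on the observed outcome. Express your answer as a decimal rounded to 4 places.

Write H for 'the part has a fatigue crack'. Prior odds H:¬H = 0.151/0.849 = 0.17786. For the 'clear' outcome, the likelihood ratio is 0.248/0.969 = 0.25593.
Posterior odds = 0.17786 × 0.25593 = 0.045519, so P(H|E) = 0.045519/(1+0.045519) = 0.0435. Then P(¬H|E) = 1 − 0.0435 = 0.9565.

P(¬H | E) ≈ 0.9565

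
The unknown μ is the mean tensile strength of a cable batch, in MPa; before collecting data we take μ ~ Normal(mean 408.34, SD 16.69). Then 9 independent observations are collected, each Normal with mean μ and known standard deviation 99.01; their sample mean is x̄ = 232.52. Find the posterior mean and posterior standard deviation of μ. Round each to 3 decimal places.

Posterior mean ≈ 372.533; posterior SD ≈ 14.894

With known σ, the Normal prior is conjugate. Weight on the data is w = (n/σ²)/(n/σ² + 1/τ₀²) = 0.00091809/(0.00091809+0.00358994) = 0.20366.
Posterior mean = w·x̄ + (1−w)·μ₀ = 0.20366·232.52 + 0.79634·408.34 = 372.533. Posterior variance = 1/(0.00091809+0.00358994) = 221.826, so SD = 14.894.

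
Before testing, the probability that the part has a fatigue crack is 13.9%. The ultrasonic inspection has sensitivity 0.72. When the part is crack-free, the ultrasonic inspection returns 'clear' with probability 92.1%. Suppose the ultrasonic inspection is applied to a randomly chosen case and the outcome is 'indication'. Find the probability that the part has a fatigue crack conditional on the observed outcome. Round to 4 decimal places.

Let H be the event that the part has a fatigue crack. P(H) = 0.139, so P(¬H) = 0.861. With E the 'indication' result, P(E|H) = 0.72 and P(E|¬H) = 0.079.
P(E) = 0.72·0.139 + 0.079·0.861 = 0.10008 + 0.068019 = 0.16810.
By Bayes' theorem, P(H|E) = 0.10008 / 0.16810 = 0.5954.

P(H | E) ≈ 0.5954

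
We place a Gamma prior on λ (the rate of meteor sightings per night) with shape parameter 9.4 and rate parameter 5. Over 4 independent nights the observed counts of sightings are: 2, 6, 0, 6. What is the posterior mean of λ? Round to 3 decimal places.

Posterior mean ≈ 2.600

The Poisson likelihood adds the total count to the shape and the number of exposure periods to the rate. Here ∑xᵢ = 14 and n = 4, so shape 9.4→23.4 and rate 5→9.
Posterior mean = shape/rate = 23.4/9 = 2.600.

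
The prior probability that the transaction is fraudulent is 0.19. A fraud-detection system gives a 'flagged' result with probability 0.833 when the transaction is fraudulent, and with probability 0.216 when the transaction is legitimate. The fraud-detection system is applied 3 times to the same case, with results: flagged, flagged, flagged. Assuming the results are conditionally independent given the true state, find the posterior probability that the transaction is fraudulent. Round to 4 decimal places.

Let H be the event that the transaction is fraudulent; start with P(H) = 0.19. P('flagged'|H) = 0.833, P('flagged'|¬H) = 0.216.
Update on result 1 ('flagged'): P(H) ← 0.833·0.1900 / (0.833·0.1900 + 0.216·0.8100) = 0.15827/0.33323 = 0.4750.
Update on result 2 ('flagged'): P(H) ← 0.833·0.4750 / (0.833·0.4750 + 0.216·0.5250) = 0.39564/0.50905 = 0.7772.
Update on result 3 ('flagged'): P(H) ← 0.833·0.7772 / (0.833·0.7772 + 0.216·0.2228) = 0.64742/0.69554 = 0.9308.

Posterior P(H) ≈ 0.9308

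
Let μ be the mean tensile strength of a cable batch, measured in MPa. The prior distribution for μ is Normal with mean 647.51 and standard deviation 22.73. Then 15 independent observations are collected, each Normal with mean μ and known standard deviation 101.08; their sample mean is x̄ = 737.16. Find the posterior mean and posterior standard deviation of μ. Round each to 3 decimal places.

With known σ, the Normal prior is conjugate. Weight on the data is w = (n/σ²)/(n/σ² + 1/τ₀²) = 0.00146812/(0.00146812+0.00193554) = 0.43134.
Posterior mean = w·x̄ + (1−w)·μ₀ = 0.43134·737.16 + 0.56866·647.51 = 686.179. Posterior variance = 1/(0.00146812+0.00193554) = 293.802, so SD = 17.141.

Posterior mean ≈ 686.179; posterior SD ≈ 17.141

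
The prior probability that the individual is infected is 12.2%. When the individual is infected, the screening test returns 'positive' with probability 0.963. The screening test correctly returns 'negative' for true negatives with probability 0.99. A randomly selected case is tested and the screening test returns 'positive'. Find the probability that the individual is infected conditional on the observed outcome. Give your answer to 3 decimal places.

P(H | E) ≈ 0.930

Write H for 'the individual is infected'. Prior odds H:¬H = 0.122/0.878 = 0.13895. For the 'positive' outcome, the likelihood ratio is 0.963/0.01 = 96.300.
Posterior odds = 0.13895 × 96.300 = 13.381, so P(H|E) = 13.381/(1+13.381) = 0.930.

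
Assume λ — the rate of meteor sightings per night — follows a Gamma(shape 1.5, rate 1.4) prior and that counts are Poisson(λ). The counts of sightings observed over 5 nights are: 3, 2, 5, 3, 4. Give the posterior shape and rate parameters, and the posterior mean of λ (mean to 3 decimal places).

Posterior: Gamma(shape=18.5, rate=6.4); mean ≈ 2.891

The Poisson likelihood adds the total count to the shape and the number of exposure periods to the rate. Here ∑xᵢ = 17 and n = 5, so shape 1.5→18.5 and rate 1.4→6.4.
E[λ | data] = 18.5/6.4 = 2.891.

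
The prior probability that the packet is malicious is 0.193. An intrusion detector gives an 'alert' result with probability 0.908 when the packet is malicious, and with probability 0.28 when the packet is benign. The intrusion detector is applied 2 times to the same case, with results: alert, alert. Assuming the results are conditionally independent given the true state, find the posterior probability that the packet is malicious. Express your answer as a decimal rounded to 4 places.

Let H be the event that the packet is malicious; start with P(H) = 0.193. P('alert'|H) = 0.908, P('alert'|¬H) = 0.28.
Update on result 1 ('alert'): P(H) ← 0.908·0.1930 / (0.908·0.1930 + 0.28·0.8070) = 0.17524/0.40120 = 0.4368.
Update on result 2 ('alert'): P(H) ← 0.908·0.4368 / (0.908·0.4368 + 0.28·0.5632) = 0.39661/0.55431 = 0.7155.

Posterior P(H) ≈ 0.7155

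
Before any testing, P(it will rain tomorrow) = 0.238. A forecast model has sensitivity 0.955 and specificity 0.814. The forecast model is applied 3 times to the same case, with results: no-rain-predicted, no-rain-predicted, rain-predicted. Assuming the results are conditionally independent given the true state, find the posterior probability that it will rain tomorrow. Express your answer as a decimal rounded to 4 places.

Let H be the event that it will rain tomorrow; start with P(H) = 0.238. P('rain-predicted'|H) = 0.955, P('rain-predicted'|¬H) = 0.186.
Update on result 1 ('no-rain-predicted'): P(H) ← 0.045·0.2380 / (0.045·0.2380 + 0.814·0.7620) = 0.010710/0.63098 = 0.0170.
Update on result 2 ('no-rain-predicted'): P(H) ← 0.045·0.0170 / (0.045·0.0170 + 0.814·0.9830) = 0.00076381/0.80095 = 0.0010.
Update on result 3 ('rain-predicted'): P(H) ← 0.955·0.0010 / (0.955·0.0010 + 0.186·0.9990) = 0.00091072/0.18673 = 0.0049.

Posterior P(H) ≈ 0.0049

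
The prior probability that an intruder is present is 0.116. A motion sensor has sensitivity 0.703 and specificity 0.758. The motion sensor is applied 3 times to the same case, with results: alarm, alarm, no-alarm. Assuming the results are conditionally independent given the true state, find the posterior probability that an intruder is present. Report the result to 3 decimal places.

With H the event that an intruder is present, the joint likelihood of the observed sequence is P(data|H) = 0.703·0.703·0.297 = 0.14678 and P(data|¬H) = 0.242·0.242·0.758 = 0.044392.
Bayes: P(H|data) = 0.116·0.14678 / (0.116·0.14678 + 0.884·0.044392) = 0.017026/0.056269 = 0.3026.

Posterior P(H) ≈ 0.303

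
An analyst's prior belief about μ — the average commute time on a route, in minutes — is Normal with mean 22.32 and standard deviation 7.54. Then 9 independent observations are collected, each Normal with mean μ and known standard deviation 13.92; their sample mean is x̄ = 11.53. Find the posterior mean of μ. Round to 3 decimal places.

Posterior mean ≈ 14.494

With known σ, the Normal prior is conjugate. Weight on the data is w = (n/σ²)/(n/σ² + 1/τ₀²) = 0.0464477/(0.0464477+0.0175897) = 0.72532.
Posterior mean = w·x̄ + (1−w)·μ₀ = 0.72532·11.53 + 0.27468·22.32 = 14.494.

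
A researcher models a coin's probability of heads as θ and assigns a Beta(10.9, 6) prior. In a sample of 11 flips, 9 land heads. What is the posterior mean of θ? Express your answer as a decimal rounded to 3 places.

The binomial likelihood is conjugate to the Beta prior: with 9 successes and 2 failures, the posterior is Beta(10.9+9, 6+2) = Beta(19.9, 8).
E[θ | data] = 19.9/(19.9+8) = 0.713.

Posterior mean ≈ 0.713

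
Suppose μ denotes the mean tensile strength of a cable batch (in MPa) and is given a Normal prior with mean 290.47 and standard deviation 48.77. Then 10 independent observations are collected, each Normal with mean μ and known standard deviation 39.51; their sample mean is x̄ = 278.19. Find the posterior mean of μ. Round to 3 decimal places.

Prior precision 1/τ₀² = 1/48.77² = 0.00042043; data precision n/σ² = 10/39.51² = 0.00640599.
Posterior precision = 0.00042043 + 0.00640599 = 0.00682642.
Posterior mean = (0.00042043·290.47 + 0.00640599·278.19) / 0.00682642 = 278.946.

Posterior mean ≈ 278.946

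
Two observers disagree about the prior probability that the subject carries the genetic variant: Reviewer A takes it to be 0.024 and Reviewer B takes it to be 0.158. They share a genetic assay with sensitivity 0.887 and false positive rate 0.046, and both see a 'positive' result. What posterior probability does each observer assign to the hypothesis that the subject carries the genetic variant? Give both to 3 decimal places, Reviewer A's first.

P('+'|H) = 0.887, P('+'|¬H) = 0.046.
Reviewer A: numerator 0.887·0.024 = 0.021288; evidence = 0.021288+0.046·0.976 = 0.066184; posterior = 0.322.
Reviewer B: numerator 0.887·0.158 = 0.14015; evidence = 0.14015+0.046·0.842 = 0.17888; posterior = 0.783.

Reviewer A: 0.322; Reviewer B: 0.783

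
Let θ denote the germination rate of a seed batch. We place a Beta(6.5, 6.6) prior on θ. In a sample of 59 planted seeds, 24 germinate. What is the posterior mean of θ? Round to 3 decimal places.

Observing 24 successes and 35 failures updates Beta(6.5, 6.6) by adding the success and failure counts to the two shape parameters: α = 6.5+24 = 30.5, β = 6.6+35 = 41.6.
E[θ | data] = 30.5/(30.5+41.6) = 0.423.

Posterior mean ≈ 0.423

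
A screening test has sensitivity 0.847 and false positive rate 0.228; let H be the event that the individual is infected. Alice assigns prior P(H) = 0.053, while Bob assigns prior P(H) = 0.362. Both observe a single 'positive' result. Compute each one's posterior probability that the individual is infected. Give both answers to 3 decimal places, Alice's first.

Alice: 0.172; Bob: 0.678

The likelihood ratio for a 'positive' result is 0.847/0.228 = 3.7149.
Alice: prior odds 0.053/0.947 = 0.055966; posterior odds 0.20791; posterior probability 0.172.
Bob: prior odds 0.362/0.638 = 0.56740; posterior odds 2.1078; posterior probability 0.678.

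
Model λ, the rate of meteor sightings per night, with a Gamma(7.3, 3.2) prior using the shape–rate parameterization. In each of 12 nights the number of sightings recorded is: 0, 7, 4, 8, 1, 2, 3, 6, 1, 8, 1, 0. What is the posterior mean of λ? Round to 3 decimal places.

The Poisson likelihood adds the total count to the shape and the number of exposure periods to the rate. Here ∑xᵢ = 41 and n = 12, so shape 7.3→48.3 and rate 3.2→15.2.
E[λ | data] = 48.3/15.2 = 3.178.

Posterior mean ≈ 3.178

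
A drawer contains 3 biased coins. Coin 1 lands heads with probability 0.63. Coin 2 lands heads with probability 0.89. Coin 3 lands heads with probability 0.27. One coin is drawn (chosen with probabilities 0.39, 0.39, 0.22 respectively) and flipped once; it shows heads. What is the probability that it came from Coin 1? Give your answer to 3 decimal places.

Posterior probability ≈ 0.377

P(heads|C1) = 0.63; P(heads|C2) = 0.89; P(heads|C3) = 0.27.
Prior × likelihood for each source: 0.39·0.63=0.2457, 0.39·0.89=0.3471, 0.22·0.27=0.05940. Summing gives P(heads) = 0.65220.
P(Coin 1 | heads) = 0.2457 / 0.65220 = 0.377.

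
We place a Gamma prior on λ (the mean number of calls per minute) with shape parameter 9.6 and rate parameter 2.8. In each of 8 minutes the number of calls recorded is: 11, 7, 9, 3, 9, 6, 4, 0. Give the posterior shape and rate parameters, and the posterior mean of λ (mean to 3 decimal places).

Total count ∑xᵢ = 49 over n = 8 minutes.
Gamma is conjugate to the Poisson likelihood: posterior is Gamma(shape = 9.6+49 = 58.6, rate = 2.8+8 = 10.8).
E[λ | data] = 58.6/10.8 = 5.426.

Posterior: Gamma(shape=58.6, rate=10.8); mean ≈ 5.426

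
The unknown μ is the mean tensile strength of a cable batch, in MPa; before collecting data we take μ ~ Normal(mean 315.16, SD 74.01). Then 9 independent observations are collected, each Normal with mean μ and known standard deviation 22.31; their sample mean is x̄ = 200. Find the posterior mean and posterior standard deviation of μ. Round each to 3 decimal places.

Prior precision 1/τ₀² = 1/74.01² = 0.00018257; data precision n/σ² = 9/22.31² = 0.0180819.
Posterior precision = 0.00018257 + 0.0180819 = 0.0182644, giving posterior SD = 1/√0.0182644 = 7.399.
Posterior mean = (0.00018257·315.16 + 0.0180819·200) / 0.0182644 = 201.151.

Posterior mean ≈ 201.151; posterior SD ≈ 7.399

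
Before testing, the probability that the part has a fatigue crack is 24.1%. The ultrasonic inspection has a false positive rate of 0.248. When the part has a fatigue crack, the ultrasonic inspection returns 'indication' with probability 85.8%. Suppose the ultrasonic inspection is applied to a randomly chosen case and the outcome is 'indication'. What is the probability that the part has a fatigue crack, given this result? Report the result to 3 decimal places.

Write H for 'the part has a fatigue crack'. Prior odds H:¬H = 0.241/0.759 = 0.31752. For the 'indication' outcome, the likelihood ratio is 0.858/0.248 = 3.4597.
Posterior odds = 0.31752 × 3.4597 = 1.0985, so P(H|E) = 1.0985/(1+1.0985) = 0.523.

P(H | E) ≈ 0.523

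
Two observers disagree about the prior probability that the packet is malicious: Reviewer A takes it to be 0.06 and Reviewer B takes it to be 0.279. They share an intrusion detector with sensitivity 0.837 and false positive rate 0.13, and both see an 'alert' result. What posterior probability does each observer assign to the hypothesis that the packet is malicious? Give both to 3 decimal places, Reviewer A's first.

Reviewer A: 0.291; Reviewer B: 0.714

P('+'|H) = 0.837, P('+'|¬H) = 0.13.
Reviewer A: numerator 0.837·0.06 = 0.050220; evidence = 0.050220+0.13·0.94 = 0.17242; posterior = 0.291.
Reviewer B: numerator 0.837·0.279 = 0.23352; evidence = 0.23352+0.13·0.721 = 0.32725; posterior = 0.714.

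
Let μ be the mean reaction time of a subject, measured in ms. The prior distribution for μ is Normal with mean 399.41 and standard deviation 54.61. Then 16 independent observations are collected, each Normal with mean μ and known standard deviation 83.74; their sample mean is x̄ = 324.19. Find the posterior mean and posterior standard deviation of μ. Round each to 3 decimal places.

With known σ, the Normal prior is conjugate. Weight on the data is w = (n/σ²)/(n/σ² + 1/τ₀²) = 0.00228168/(0.00228168+0.00033532) = 0.87187.
Posterior mean = w·x̄ + (1−w)·μ₀ = 0.87187·324.19 + 0.12813·399.41 = 333.828. Posterior variance = 1/(0.00228168+0.00033532) = 382.118, so SD = 19.548.

Posterior mean ≈ 333.828; posterior SD ≈ 19.548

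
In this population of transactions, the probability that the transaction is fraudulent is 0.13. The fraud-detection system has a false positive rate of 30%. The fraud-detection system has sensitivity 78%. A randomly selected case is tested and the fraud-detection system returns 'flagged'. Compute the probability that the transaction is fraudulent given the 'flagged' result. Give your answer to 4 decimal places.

P(H | E) ≈ 0.2798

Write H for 'the transaction is fraudulent'. Prior odds H:¬H = 0.13/0.87 = 0.14943. For the 'flagged' outcome, the likelihood ratio is 0.78/0.3 = 2.6000.
Posterior odds = 0.14943 × 2.6000 = 0.38851, so P(H|E) = 0.38851/(1+0.38851) = 0.2798.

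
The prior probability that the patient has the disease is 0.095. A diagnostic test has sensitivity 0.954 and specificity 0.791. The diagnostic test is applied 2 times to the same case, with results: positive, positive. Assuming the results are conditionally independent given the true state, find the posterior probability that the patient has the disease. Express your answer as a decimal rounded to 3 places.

Let H be the event that the patient has the disease; start with P(H) = 0.095. P('positive'|H) = 0.954, P('positive'|¬H) = 0.209.
Update on result 1 ('positive'): P(H) ← 0.954·0.0950 / (0.954·0.0950 + 0.209·0.9050) = 0.090630/0.27977 = 0.3239.
Update on result 2 ('positive'): P(H) ← 0.954·0.3239 / (0.954·0.3239 + 0.209·0.6761) = 0.30904/0.45033 = 0.6862.

Posterior P(H) ≈ 0.686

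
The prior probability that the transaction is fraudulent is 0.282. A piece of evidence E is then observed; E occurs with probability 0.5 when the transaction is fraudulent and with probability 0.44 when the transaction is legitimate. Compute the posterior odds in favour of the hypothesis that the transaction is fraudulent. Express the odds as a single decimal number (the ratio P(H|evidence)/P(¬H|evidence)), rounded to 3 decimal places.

Prior odds = 0.282/(1−0.282) = 0.39276. In log-odds, ln(0.39276) = -0.93456.
Add log likelihood ratio: ln(1.1364) = 0.12783.
Posterior log-odds = -0.80673, so posterior odds = exp(-0.80673) = 0.44632.

Posterior odds ≈ 0.446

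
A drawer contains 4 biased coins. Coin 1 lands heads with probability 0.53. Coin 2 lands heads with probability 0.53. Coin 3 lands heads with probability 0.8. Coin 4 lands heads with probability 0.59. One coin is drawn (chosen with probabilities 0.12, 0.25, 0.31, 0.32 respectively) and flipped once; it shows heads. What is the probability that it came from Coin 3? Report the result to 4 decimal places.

Posterior probability ≈ 0.3918

P(heads|C1) = 0.53; P(heads|C2) = 0.53; P(heads|C3) = 0.8; P(heads|C4) = 0.59.
Prior × likelihood for each source: 0.12·0.53=0.06360, 0.25·0.53=0.1325, 0.31·0.8=0.2480, 0.32·0.59=0.1888. Summing gives P(heads) = 0.63290.
P(Coin 3 | heads) = 0.2480 / 0.63290 = 0.3918.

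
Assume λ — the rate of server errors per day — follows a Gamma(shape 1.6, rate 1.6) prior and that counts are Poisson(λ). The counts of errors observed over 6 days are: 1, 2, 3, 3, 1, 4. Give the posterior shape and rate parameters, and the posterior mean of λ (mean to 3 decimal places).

The Poisson likelihood adds the total count to the shape and the number of exposure periods to the rate. Here ∑xᵢ = 14 and n = 6, so shape 1.6→15.6 and rate 1.6→7.6.
Posterior mean = shape/rate = 15.6/7.6 = 2.053.

Posterior: Gamma(shape=15.6, rate=7.6); mean ≈ 2.053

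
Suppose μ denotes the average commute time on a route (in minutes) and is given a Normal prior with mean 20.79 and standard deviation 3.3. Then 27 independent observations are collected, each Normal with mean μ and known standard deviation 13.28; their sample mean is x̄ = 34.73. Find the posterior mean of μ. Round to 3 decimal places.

Posterior mean ≈ 29.504

With known σ, the Normal prior is conjugate. Weight on the data is w = (n/σ²)/(n/σ² + 1/τ₀²) = 0.153097/(0.153097+0.0918274) = 0.62508.
Posterior mean = w·x̄ + (1−w)·μ₀ = 0.62508·34.73 + 0.37492·20.79 = 29.504.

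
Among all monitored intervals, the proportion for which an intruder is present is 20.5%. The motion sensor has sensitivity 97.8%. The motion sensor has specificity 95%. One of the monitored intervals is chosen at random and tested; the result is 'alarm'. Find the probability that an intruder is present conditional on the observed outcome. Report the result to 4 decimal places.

Write H for 'an intruder is present'. Prior odds H:¬H = 0.205/0.795 = 0.25786. For the 'alarm' outcome, the likelihood ratio is 0.978/0.05 = 19.560.
Posterior odds = 0.25786 × 19.560 = 5.0438, so P(H|E) = 5.0438/(1+5.0438) = 0.8345.

P(H | E) ≈ 0.8345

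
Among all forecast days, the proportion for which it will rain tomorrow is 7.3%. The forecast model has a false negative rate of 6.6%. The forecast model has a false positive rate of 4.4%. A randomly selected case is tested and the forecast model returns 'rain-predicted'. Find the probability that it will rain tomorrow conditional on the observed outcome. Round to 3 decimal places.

P(H | E) ≈ 0.626

Write H for 'it will rain tomorrow'. Prior odds H:¬H = 0.073/0.927 = 0.078749. For the 'rain-predicted' outcome, the likelihood ratio is 0.934/0.044 = 21.227.
Posterior odds = 0.078749 × 21.227 = 1.6716, so P(H|E) = 1.6716/(1+1.6716) = 0.626.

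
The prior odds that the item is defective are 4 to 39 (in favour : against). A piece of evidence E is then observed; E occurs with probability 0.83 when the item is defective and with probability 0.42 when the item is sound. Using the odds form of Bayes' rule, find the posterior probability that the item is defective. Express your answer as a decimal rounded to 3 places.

Prior odds = 4/39 = 0.10256.
Likelihood ratio for E = 0.83/0.42 = 1.9762.
Posterior odds = prior odds × LR = 0.20269.
Posterior probability = odds/(1+odds) = 0.20269/1.2027 = 0.169.

Posterior probability ≈ 0.169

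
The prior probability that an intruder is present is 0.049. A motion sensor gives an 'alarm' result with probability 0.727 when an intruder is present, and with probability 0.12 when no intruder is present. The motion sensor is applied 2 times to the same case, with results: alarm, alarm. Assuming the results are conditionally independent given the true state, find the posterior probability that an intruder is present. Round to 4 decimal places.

Let H be the event that an intruder is present; start with P(H) = 0.049. P('alarm'|H) = 0.727, P('alarm'|¬H) = 0.12.
Update on result 1 ('alarm'): P(H) ← 0.727·0.0490 / (0.727·0.0490 + 0.12·0.9510) = 0.035623/0.14974 = 0.2379.
Update on result 2 ('alarm'): P(H) ← 0.727·0.2379 / (0.727·0.2379 + 0.12·0.7621) = 0.17295/0.26440 = 0.6541.

Posterior P(H) ≈ 0.6541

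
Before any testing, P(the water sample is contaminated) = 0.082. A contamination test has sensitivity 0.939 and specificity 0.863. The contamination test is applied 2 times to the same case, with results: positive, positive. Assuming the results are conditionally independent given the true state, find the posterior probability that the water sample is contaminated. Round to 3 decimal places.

Posterior P(H) ≈ 0.808

Let H be the event that the water sample is contaminated; start with P(H) = 0.082. P('positive'|H) = 0.939, P('positive'|¬H) = 0.137.
Update on result 1 ('positive'): P(H) ← 0.939·0.0820 / (0.939·0.0820 + 0.137·0.9180) = 0.076998/0.20276 = 0.3797.
Update on result 2 ('positive'): P(H) ← 0.939·0.3797 / (0.939·0.3797 + 0.137·0.6203) = 0.35658/0.44155 = 0.8076.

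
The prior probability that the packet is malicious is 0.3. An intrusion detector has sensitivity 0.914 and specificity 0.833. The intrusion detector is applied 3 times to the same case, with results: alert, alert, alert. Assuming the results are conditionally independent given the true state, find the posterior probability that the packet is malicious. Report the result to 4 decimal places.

Posterior P(H) ≈ 0.9860

Let H be the event that the packet is malicious; start with P(H) = 0.3. P('alert'|H) = 0.914, P('alert'|¬H) = 0.167.
Update on result 1 ('alert'): P(H) ← 0.914·0.3000 / (0.914·0.3000 + 0.167·0.7000) = 0.27420/0.39110 = 0.7011.
Update on result 2 ('alert'): P(H) ← 0.914·0.7011 / (0.914·0.7011 + 0.167·0.2989) = 0.64080/0.69072 = 0.9277.
Update on result 3 ('alert'): P(H) ← 0.914·0.9277 / (0.914·0.9277 + 0.167·0.0723) = 0.84795/0.86002 = 0.9860.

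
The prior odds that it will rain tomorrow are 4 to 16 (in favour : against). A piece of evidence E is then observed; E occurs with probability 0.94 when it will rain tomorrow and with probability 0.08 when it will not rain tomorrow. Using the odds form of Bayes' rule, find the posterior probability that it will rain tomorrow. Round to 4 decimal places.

Posterior probability ≈ 0.7460

Prior odds = 4/16 = 0.25000. In log-odds, ln(0.25000) = -1.3863.
Add log likelihood ratio: ln(11.750) = 2.4639.
Posterior log-odds = 1.0776, so posterior odds = exp(1.0776) = 2.9375. Converting, P(H|E) = 2.9375/3.9375 = 0.7460.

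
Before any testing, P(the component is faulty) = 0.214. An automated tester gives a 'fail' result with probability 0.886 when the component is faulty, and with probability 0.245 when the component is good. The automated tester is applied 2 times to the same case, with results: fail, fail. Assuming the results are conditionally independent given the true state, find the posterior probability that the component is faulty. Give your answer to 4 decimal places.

Posterior P(H) ≈ 0.7807

With H the event that the component is faulty, the joint likelihood of the observed sequence is P(data|H) = 0.886·0.886 = 0.78500 and P(data|¬H) = 0.245·0.245 = 0.060025.
Bayes: P(H|data) = 0.214·0.78500 / (0.214·0.78500 + 0.786·0.060025) = 0.16799/0.21517 = 0.7807.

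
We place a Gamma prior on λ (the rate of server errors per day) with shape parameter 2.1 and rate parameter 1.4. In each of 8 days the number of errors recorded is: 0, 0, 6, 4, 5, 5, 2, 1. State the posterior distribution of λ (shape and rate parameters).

The Poisson likelihood adds the total count to the shape and the number of exposure periods to the rate. Here ∑xᵢ = 23 and n = 8, so shape 2.1→25.1 and rate 1.4→9.4.

Posterior: Gamma(shape=25.1, rate=9.4)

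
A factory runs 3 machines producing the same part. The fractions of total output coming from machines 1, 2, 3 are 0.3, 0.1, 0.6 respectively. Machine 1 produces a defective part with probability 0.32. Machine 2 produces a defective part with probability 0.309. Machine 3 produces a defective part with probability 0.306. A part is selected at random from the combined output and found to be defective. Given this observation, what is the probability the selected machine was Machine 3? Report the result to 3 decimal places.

P(defective|M1) = 0.32; P(defective|M2) = 0.309; P(defective|M3) = 0.306.
Prior × likelihood for each source: 0.3·0.32=0.09600, 0.1·0.309=0.03090, 0.6·0.306=0.1836. Summing gives P(defective) = 0.31050.
P(Machine 3 | defective) = 0.1836 / 0.31050 = 0.591.

Posterior probability ≈ 0.591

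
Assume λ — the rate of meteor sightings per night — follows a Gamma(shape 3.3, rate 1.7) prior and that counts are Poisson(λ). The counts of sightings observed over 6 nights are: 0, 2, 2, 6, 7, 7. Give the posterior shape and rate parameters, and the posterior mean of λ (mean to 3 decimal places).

Posterior: Gamma(shape=27.3, rate=7.7); mean ≈ 3.545

The Poisson likelihood adds the total count to the shape and the number of exposure periods to the rate. Here ∑xᵢ = 24 and n = 6, so shape 3.3→27.3 and rate 1.7→7.7.
E[λ | data] = 27.3/7.7 = 3.545.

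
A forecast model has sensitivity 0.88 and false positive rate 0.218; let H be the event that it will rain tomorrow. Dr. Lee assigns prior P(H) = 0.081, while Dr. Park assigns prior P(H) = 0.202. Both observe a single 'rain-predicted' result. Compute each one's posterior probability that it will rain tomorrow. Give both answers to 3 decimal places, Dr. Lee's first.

P('+'|H) = 0.88, P('+'|¬H) = 0.218.
Dr. Lee: numerator 0.88·0.081 = 0.071280; evidence = 0.071280+0.218·0.919 = 0.27162; posterior = 0.262.
Dr. Park: numerator 0.88·0.202 = 0.17776; evidence = 0.17776+0.218·0.798 = 0.35172; posterior = 0.505.

Dr. Lee: 0.262; Dr. Park: 0.505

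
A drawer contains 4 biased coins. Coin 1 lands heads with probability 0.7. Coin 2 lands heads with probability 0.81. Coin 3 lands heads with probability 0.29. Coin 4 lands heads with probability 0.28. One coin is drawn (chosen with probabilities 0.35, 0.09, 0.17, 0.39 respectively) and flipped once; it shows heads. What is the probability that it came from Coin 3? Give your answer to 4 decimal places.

P(heads|C1) = 0.7; P(heads|C2) = 0.81; P(heads|C3) = 0.29; P(heads|C4) = 0.28.
Prior × likelihood for each source: 0.35·0.7=0.2450, 0.09·0.81=0.07290, 0.17·0.29=0.04930, 0.39·0.28=0.1092. Summing gives P(heads) = 0.47640.
P(Coin 3 | heads) = 0.04930 / 0.47640 = 0.1035.

Posterior probability ≈ 0.1035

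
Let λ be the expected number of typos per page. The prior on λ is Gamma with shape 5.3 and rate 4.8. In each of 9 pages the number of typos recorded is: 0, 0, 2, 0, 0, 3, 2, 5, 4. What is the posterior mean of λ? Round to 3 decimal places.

Posterior mean ≈ 1.543

The Poisson likelihood adds the total count to the shape and the number of exposure periods to the rate. Here ∑xᵢ = 16 and n = 9, so shape 5.3→21.3 and rate 4.8→13.8.
E[λ | data] = 21.3/13.8 = 1.543.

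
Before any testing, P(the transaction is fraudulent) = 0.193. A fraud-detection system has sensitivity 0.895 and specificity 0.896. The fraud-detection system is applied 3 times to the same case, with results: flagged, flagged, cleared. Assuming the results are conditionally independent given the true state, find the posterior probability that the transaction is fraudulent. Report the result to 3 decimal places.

Let H be the event that the transaction is fraudulent; start with P(H) = 0.193. P('flagged'|H) = 0.895, P('flagged'|¬H) = 0.104.
Update on result 1 ('flagged'): P(H) ← 0.895·0.1930 / (0.895·0.1930 + 0.104·0.8070) = 0.17273/0.25666 = 0.6730.
Update on result 2 ('flagged'): P(H) ← 0.895·0.6730 / (0.895·0.6730 + 0.104·0.3270) = 0.60234/0.63635 = 0.9466.
Update on result 3 ('cleared'): P(H) ← 0.105·0.9466 / (0.105·0.9466 + 0.896·0.0534) = 0.099389/0.14727 = 0.6749.

Posterior P(H) ≈ 0.675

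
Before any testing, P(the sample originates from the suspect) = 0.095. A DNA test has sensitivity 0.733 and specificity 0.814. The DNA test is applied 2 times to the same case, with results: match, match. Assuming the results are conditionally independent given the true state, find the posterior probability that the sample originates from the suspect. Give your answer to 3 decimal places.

Let H be the event that the sample originates from the suspect; start with P(H) = 0.095. P('match'|H) = 0.733, P('match'|¬H) = 0.186.
Update on result 1 ('match'): P(H) ← 0.733·0.0950 / (0.733·0.0950 + 0.186·0.9050) = 0.069635/0.23797 = 0.2926.
Update on result 2 ('match'): P(H) ← 0.733·0.2926 / (0.733·0.2926 + 0.186·0.7074) = 0.21450/0.34607 = 0.6198.

Posterior P(H) ≈ 0.620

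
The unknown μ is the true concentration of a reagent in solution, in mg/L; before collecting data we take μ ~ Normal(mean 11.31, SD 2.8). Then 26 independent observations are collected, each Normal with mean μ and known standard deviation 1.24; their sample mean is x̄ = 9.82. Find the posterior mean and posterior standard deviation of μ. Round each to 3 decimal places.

Posterior mean ≈ 9.831; posterior SD ≈ 0.242

With known σ, the Normal prior is conjugate. Weight on the data is w = (n/σ²)/(n/σ² + 1/τ₀²) = 16.9095/(16.9095+0.127551) = 0.99251.
Posterior mean = w·x̄ + (1−w)·μ₀ = 0.99251·9.82 + 0.0074867·11.31 = 9.831. Posterior variance = 1/(16.9095+0.127551) = 0.0586957, so SD = 0.242.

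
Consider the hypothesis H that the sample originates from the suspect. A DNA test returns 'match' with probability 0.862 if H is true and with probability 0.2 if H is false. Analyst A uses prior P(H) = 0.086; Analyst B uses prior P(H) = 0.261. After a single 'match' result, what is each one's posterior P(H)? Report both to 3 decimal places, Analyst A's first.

Analyst A: 0.289; Analyst B: 0.604

The likelihood ratio for a 'match' result is 0.862/0.2 = 4.3100.
Analyst A: prior odds 0.086/0.914 = 0.094092; posterior odds 0.40554; posterior probability 0.289.
Analyst B: prior odds 0.261/0.739 = 0.35318; posterior odds 1.5222; posterior probability 0.604.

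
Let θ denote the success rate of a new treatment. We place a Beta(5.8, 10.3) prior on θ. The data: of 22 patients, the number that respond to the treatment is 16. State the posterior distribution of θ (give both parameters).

Posterior: Beta(21.8, 16.3)

Observing 16 successes and 6 failures updates Beta(5.8, 10.3) by adding the success and failure counts to the two shape parameters: α = 5.8+16 = 21.8, β = 10.3+6 = 16.3.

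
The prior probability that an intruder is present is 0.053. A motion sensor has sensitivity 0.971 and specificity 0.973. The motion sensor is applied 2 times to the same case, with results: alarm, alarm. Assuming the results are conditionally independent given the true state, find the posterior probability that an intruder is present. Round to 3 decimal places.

Posterior P(H) ≈ 0.986

Let H be the event that an intruder is present; start with P(H) = 0.053. P('alarm'|H) = 0.971, P('alarm'|¬H) = 0.027.
Update on result 1 ('alarm'): P(H) ← 0.971·0.0530 / (0.971·0.0530 + 0.027·0.9470) = 0.051463/0.077032 = 0.6681.
Update on result 2 ('alarm'): P(H) ← 0.971·0.6681 / (0.971·0.6681 + 0.027·0.3319) = 0.64870/0.65766 = 0.9864.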